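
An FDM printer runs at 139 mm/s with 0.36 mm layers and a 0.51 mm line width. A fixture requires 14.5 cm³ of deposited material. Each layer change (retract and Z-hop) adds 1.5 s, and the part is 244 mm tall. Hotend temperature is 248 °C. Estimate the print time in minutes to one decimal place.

26.4 minutes

Bead cross-section = 0.36 × 0.51 = 0.1836 mm².
Toolpath length = 14.5 cm³ / 0.1836 mm² = 14500 / 0.1836 = 78976 mm.
Time extruding = 78976 / 139 = 568.2 s.
Layers = ⌈244/0.36⌉ = 678.
Non-print overhead = 678 × 1.5, so 1017 s.
Total = 568.2 + 1017 = 1585.2 s = 26.4 minutes.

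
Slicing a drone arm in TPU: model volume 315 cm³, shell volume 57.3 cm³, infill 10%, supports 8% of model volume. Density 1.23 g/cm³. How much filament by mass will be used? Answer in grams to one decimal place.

133.2 g

Volume inside the shell = 315 − 57.3, so 257.7 cm³.
Infill volume = 0.10 × 257.7 = 25.77 cm³.
Support = 0.08 × 315, so 25.2 cm³.
Total printed volume = 57.3 + 25.77 + 25.2, so 108.27 cm³.
Mass: 108.27 × 1.23 → 133.1721 g.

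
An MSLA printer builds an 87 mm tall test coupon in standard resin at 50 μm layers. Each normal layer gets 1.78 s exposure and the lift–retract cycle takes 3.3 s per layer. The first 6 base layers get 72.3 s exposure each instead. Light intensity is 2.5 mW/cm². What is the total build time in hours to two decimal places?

2.57 hours

Layer count = ceil(87 / 0.05) = 1740.
Base layers: 6 × (72.3 + 3.3) → 453.6 s.
Remaining layers: 1734 × (1.78 + 3.3) → 8808.72 s.
Total = 453.6 + 8808.72 = 9262.32 s = 2.57 hours.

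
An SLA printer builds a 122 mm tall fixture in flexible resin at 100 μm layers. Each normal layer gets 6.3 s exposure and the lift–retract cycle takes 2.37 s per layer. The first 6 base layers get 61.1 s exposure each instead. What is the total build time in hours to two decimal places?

Layer count = ceil(122 / 0.1) = 1220.
Bottom layers = 6 × (61.1 + 2.37) = 380.82 s.
Regular layers = 1214 × (6.3 + 2.37), so 10525.38 s.
Total = 380.82 + 10525.38 = 10906.2 s = 3.03 hours.

3.03 hours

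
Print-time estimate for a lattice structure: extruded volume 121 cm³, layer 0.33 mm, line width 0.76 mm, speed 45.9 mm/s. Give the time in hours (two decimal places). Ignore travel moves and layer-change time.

Bead cross-section = 0.33 × 0.76 = 0.2508 mm².
Path length: 121000 mm³ / 0.2508 mm² → 482456.1 mm.
Print-move time = 482456.1 / 45.9, so 10511 s.
That's 10511 s → 2.92 hours.

2.92 hours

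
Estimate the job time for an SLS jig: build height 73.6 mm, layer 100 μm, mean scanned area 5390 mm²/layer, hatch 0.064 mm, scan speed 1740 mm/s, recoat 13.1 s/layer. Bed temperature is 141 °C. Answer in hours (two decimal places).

Number of layers: 73.6 / 0.1 → 736 (rounded up).
Hatch length per layer = 5390 / 0.064 = 84218.8 mm.
Laser time per layer = 84218.8 / 1740, so 48.4016 s.
Per-layer time = 48.4016 + 13.1 = 61.5016 s.
736 layers × 61.5016 s/layer = 45265.1776 s, i.e. 12.57 hours.

12.57 hours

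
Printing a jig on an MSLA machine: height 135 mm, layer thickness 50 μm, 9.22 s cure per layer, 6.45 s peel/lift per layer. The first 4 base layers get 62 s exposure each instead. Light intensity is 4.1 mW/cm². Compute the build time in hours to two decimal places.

11.81 hours

Layers = ⌈135/0.05⌉ = 2700.
Base layers = 4 × (62 + 6.45) = 273.8 s.
Regular layers = 2696 × (9.22 + 6.45), so 42246.32 s.
Sum: 273.8 + 42246.32 = 42520.12 s → 11.81 hours.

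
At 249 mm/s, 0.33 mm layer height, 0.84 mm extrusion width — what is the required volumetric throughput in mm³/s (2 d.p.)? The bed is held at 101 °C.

A = 0.33 × 0.84, so 0.2772 mm².
Q = v·A = 249 × 0.2772 = 69.02 mm³/s.

69.02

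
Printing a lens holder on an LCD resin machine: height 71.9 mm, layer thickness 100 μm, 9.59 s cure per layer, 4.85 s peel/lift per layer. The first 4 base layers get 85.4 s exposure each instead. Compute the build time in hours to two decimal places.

2.97 hours

Layer count = ceil(71.9 / 0.1) = 719.
Base layers: 4 × (85.4 + 4.85) → 361 s.
Normal layers: 715 × (9.59 + 4.85) → 10324.6 s.
Sum: 361 + 10324.6 = 10685.6 s → 2.97 hours.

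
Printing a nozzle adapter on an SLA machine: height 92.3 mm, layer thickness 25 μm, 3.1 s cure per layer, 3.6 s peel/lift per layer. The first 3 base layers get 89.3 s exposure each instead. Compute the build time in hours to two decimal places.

6.94 hours

Layer count = ceil(92.3 / 0.025) = 3692.
Burn-in layers: 3 × (89.3 + 3.6) → 278.7 s.
Normal layers = 3689 × (3.1 + 3.6) = 24716.3 s.
Total = 278.7 + 24716.3 = 24995 s = 6.94 hours.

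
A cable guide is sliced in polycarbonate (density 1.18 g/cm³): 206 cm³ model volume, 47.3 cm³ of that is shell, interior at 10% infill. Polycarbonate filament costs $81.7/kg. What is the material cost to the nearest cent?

$6.09

Volume inside the shell: 206 − 47.3 → 158.7 cm³.
Deposited infill: 0.10 × 158.7 → 15.87 cm³.
Total printed volume = 47.3 + 15.87, so 63.17 cm³.
Mass = 63.17 × 1.18, so 74.5406 g.
At $81.7/kg: 74.5406/1000 × 81.7 = $6.09.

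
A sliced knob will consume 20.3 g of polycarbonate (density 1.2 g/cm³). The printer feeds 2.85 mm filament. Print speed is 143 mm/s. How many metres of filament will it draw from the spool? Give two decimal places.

2.65 m

Extruded volume: 20.3/1.2 = 16.9167 cm³ (16916.7 mm³).
Cross-section of 2.85 mm filament: π·(2.85/2)² = 6.3794 mm².
Length = 16916.7 / 6.3794 = 2651.77 mm = 2.65 m.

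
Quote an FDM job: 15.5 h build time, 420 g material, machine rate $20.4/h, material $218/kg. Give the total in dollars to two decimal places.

Machine-time cost = 20.4 × 15.5 = $316.20.
Feedstock cost = 218 × 420/1000 = $91.56.
Total = 316.20 + 91.56 = $407.76.

$407.76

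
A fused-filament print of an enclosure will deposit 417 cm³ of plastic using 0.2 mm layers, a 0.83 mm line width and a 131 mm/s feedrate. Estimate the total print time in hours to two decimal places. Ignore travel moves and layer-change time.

5.33 hours

Bead cross-section = 0.2 × 0.83, so 0.166 mm².
Total extruded path = 417000/0.166 = 2512048.2 mm.
Print-move time: 2512048.2 / 131 → 19175.9 s.
Converting: 19175.9 s = 5.33 hours.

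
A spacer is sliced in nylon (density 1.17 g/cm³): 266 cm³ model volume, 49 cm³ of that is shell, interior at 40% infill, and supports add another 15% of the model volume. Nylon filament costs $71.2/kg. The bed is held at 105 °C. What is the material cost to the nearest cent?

Infill region: 266 − 49 → 217 cm³.
Infill volume = 0.40 × 217, so 86.8 cm³.
Support = 0.15 × 266 = 39.9 cm³.
Total printed volume = 49 + 86.8 + 39.9, so 175.7 cm³.
Mass = 175.7 × 1.17 = 205.569 g.
Cost = 205.569 g / 1000 × $71.2/kg = $14.64.

$14.64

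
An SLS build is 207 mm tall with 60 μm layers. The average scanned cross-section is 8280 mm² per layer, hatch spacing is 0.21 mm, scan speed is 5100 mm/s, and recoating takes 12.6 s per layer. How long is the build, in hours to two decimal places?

19.48 hours

Layer count = ceil(207 / 0.06) = 3450.
Per-layer scan distance = 8280 / 0.21 = 39428.6 mm.
Scan time per layer = 39428.6 / 5100 = 7.7311 s.
Time per layer: 7.7311 + 12.6 → 20.3311 s.
Build time = 3450 × 20.3311 = 70142.295 s = 19.48 hours.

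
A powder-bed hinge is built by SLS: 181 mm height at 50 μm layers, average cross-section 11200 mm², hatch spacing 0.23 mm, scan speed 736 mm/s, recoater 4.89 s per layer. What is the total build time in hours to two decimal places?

71.45 hours

Layer count = ceil(181 / 0.05) = 3620.
Per-layer scan distance: 11200 / 0.23 → 48695.7 mm.
Scan time per layer = 48695.7 / 736 = 66.1626 s.
Per-layer time = 66.1626 + 4.89 = 71.0526 s.
Build time = 3620 × 71.0526 = 257210.412 s = 71.45 hours.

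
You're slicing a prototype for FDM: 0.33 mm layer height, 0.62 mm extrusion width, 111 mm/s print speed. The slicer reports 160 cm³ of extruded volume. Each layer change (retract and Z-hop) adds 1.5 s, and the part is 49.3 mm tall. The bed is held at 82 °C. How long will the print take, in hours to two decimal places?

Bead cross-section = 0.33 × 0.62 = 0.2046 mm².
Path length: 160000 mm³ / 0.2046 mm² → 782013.7 mm.
Print-move time = 782013.7 / 111, so 7045.2 s.
Number of layers: 49.3 / 0.33 → 150 (rounded up).
Layer-change overhead = 150 × 1.5 = 225 s.
Altogether 7045.2 + 225 = 7270.2 s, i.e. 2.02 hours.

2.02 hours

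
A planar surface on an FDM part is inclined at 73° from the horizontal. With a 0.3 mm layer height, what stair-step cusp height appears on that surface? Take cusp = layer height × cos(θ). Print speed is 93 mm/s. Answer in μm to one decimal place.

87.7 μm

cos(73°) = 0.2924, so cusp = 0.3 × 0.2924 = 0.08772 mm → 87.7 μm.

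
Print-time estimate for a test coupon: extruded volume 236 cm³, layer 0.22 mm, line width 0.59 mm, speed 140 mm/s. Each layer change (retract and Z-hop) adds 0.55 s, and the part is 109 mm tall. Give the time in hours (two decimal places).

Extrusion cross-section = 0.22 × 0.59, so 0.1298 mm².
Path length: 236000 mm³ / 0.1298 mm² → 1818181.8 mm.
Time extruding = 1818181.8 / 140, so 12987 s.
Layer count = ceil(109 / 0.22) = 496.
Non-print overhead: 496 × 0.55 → 272.8 s.
Altogether 12987 + 272.8 = 13259.8 s, i.e. 3.68 hours.

3.68 hours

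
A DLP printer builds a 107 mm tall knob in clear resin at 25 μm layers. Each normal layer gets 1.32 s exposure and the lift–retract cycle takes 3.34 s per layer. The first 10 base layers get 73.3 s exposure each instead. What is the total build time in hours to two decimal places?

5.74 hours

Number of layers: 107 / 0.025 → 4280 (rounded up).
Bottom layers = 10 × (73.3 + 3.34), so 766.4 s.
Normal layers = 4270 × (1.32 + 3.34), so 19898.2 s.
Sum: 766.4 + 19898.2 = 20664.6 s → 5.74 hours.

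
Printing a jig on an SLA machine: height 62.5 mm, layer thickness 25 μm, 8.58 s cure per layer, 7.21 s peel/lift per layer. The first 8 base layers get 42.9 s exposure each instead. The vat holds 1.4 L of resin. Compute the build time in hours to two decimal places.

Number of layers: 62.5 / 0.025 → 2500 (rounded up).
Burn-in layers: 8 × (42.9 + 7.21) → 400.88 s.
Remaining layers: 2492 × (8.58 + 7.21) → 39348.68 s.
Sum: 400.88 + 39348.68 = 39749.56 s → 11.04 hours.

11.04 hours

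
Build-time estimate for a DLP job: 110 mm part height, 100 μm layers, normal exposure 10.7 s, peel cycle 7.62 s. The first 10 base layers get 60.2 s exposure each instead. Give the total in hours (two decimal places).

5.74 hours

Number of layers: 110 / 0.1 → 1100 (rounded up).
Bottom layers: 10 × (60.2 + 7.62) → 678.2 s.
Remaining layers = 1090 × (10.7 + 7.62), so 19968.8 s.
Total = 678.2 + 19968.8 = 20647 s = 5.74 hours.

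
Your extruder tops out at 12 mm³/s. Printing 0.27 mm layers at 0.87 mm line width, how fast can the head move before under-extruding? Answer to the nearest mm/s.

Extrusion cross-section: 0.27 × 0.87 → 0.2349 mm².
v_max = Q/A = 12/0.2349 = 51.09 mm/s → 51 mm/s.

51 mm/s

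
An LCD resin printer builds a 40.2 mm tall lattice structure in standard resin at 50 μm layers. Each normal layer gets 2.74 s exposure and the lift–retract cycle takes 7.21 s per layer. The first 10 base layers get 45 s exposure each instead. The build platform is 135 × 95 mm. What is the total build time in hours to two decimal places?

Layer count = ceil(40.2 / 0.05) = 804.
Burn-in layers: 10 × (45 + 7.21) → 522.1 s.
Regular layers = 794 × (2.74 + 7.21), so 7900.3 s.
Total = 522.1 + 7900.3 = 8422.4 s = 2.34 hours.

2.34 hours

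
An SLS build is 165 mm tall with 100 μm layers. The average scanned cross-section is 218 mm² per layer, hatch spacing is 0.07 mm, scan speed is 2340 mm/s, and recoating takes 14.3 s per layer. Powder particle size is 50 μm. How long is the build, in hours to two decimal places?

Layer count = ceil(165 / 0.1) = 1650.
Per-layer scan distance: 218 / 0.07 → 3114.3 mm.
Scan time per layer = 3114.3 / 2340 = 1.3309 s.
Layer cycle: 1.3309 + 14.3 → 15.6309 s.
1650 layers × 15.6309 s/layer = 25790.985 s, i.e. 7.16 hours.

7.16 hours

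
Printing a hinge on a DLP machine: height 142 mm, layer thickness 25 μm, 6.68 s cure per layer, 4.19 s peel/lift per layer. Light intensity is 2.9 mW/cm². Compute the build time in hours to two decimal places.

17.15 hours

Layers = ⌈142/0.025⌉ = 5680.
Per-layer time = 6.68 + 4.19, so 10.87 s.
Build time: 5680 × 10.87 s = 61741.6 s, i.e. 17.15 hours.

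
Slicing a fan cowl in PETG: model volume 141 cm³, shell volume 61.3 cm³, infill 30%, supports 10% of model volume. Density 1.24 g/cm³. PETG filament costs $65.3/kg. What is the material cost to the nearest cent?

$8.04

Infill region = 141 − 61.3 = 79.7 cm³.
Deposited infill = 0.30 × 79.7 = 23.91 cm³.
Support = 0.10 × 141 = 14.1 cm³.
Total printed volume = 61.3 + 23.91 + 14.1, so 99.31 cm³.
Mass = 99.31 × 1.24 = 123.1444 g.
Cost = 123.1444 g / 1000 × $65.3/kg = $8.04.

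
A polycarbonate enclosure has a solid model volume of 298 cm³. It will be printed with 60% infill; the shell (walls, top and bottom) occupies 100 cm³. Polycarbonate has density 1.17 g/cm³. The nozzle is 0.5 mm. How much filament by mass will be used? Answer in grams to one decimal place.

256.0 g

Infill region = 298 − 100 = 198 cm³.
Deposited infill = 0.60 × 198, so 118.8 cm³.
Deposited volume: 100 + 118.8 → 218.8 cm³.
Mass = 218.8 × 1.17 = 255.996 g.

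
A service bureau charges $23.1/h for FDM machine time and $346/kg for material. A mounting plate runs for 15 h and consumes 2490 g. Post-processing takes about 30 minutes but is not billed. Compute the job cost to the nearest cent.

$1208.04

Machine-time cost: 23.1 × 15 → $346.50.
Material cost = 346 × 2490/1000, so $861.54.
Job cost: 346.50 + 861.54 = $1208.04.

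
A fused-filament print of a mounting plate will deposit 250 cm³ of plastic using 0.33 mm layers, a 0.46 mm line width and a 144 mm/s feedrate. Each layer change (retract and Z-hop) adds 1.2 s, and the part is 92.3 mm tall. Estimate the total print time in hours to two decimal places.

3.27 hours

Extrusion cross-section = 0.33 × 0.46 = 0.1518 mm².
Toolpath length = 250 cm³ / 0.1518 mm² = 250000 / 0.1518 = 1646903.8 mm.
Time extruding = 1646903.8 / 144, so 11436.8 s.
Layers = ⌈92.3/0.33⌉ = 280.
Z-hop total: 280 × 1.2 → 336 s.
Altogether 11436.8 + 336 = 11772.8 s, i.e. 3.27 hours.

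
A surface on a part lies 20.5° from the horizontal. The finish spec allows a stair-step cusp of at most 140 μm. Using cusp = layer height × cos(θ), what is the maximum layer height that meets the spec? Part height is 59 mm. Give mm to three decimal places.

0.149 mm

t = h_c / cos θ = 0.14 / 0.9367 = 0.149 mm.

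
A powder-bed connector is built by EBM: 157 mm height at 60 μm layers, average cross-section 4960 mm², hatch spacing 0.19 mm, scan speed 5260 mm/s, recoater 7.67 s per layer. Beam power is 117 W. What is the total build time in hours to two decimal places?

9.18 hours

Layer count = ceil(157 / 0.06) = 2617.
Per-layer scan distance = 4960 / 0.19, so 26105.3 mm.
Beam time per layer: 26105.3 / 5260 → 4.963 s.
Per-layer time: 4.963 + 7.67 → 12.633 s.
Total: 2617 × 12.633 s = 33060.561 s → 9.18 hours.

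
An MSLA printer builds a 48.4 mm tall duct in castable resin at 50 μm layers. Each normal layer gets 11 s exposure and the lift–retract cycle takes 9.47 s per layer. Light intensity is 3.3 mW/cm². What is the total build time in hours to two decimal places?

Layers = ⌈48.4/0.05⌉ = 968.
Each layer takes = 11 + 9.47, so 20.47 s.
Build time: 968 × 20.47 s = 19814.96 s, i.e. 5.50 hours.

5.50 hours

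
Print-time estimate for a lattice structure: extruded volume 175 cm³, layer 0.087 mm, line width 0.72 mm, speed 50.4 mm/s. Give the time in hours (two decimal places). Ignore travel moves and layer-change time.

Extrusion cross-section = 0.087 × 0.72, so 0.06264 mm².
Path length: 175000 mm³ / 0.06264 mm² → 2793742 mm.
Print-move time: 2793742 / 50.4 → 55431.4 s.
In the requested units: 55431.4 s = 15.40 hours.

15.40 hours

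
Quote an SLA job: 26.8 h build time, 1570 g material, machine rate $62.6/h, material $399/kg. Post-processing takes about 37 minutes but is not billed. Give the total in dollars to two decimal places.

Time charge: 62.6 × 26.8 → $1677.68.
Feedstock cost = 399 × 1570/1000, so $626.43.
Job cost: 1677.68 + 626.43 = $2304.11.

$2304.11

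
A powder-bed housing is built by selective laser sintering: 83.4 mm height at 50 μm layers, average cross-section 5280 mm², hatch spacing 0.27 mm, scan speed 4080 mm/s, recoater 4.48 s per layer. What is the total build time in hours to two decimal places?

4.30 hours

Layers = ⌈83.4/0.05⌉ = 1668.
Scan path per layer = 5280 / 0.27 = 19555.6 mm.
Per-layer scan time: 19555.6 / 4080 → 4.793 s.
Per-layer time: 4.793 + 4.48 → 9.273 s.
Total: 1668 × 9.273 s = 15467.364 s → 4.30 hours.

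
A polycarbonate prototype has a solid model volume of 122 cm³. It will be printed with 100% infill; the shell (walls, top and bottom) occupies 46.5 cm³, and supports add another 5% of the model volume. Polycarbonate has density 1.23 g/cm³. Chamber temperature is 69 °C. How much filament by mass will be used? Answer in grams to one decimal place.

Volume inside the shell = 122 − 46.5, so 75.5 cm³.
Infill deposited = 1.00 × 75.5 = 75.5 cm³.
Support = 0.05 × 122 = 6.1 cm³.
Total extruded: 46.5 + 75.5 + 6.1 → 128.1 cm³.
Mass: 128.1 × 1.23 → 157.563 g.

157.6 g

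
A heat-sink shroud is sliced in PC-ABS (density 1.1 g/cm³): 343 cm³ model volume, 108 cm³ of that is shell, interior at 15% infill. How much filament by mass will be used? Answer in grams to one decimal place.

Interior volume: 343 − 108 → 235 cm³.
Infill volume = 0.15 × 235 = 35.25 cm³.
Total extruded = 108 + 35.25 = 143.25 cm³.
Mass = 143.25 × 1.1, so 157.575 g.

157.6 g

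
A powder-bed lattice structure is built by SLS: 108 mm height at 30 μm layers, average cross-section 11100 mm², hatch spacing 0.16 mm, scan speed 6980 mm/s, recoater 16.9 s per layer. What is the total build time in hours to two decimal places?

Number of layers: 108 / 0.03 → 3600 (rounded up).
Per-layer scan distance = 11100 / 0.16 = 69375 mm.
Laser time per layer = 69375 / 6980, so 9.9391 s.
Layer cycle = 9.9391 + 16.9 = 26.8391 s.
Total: 3600 × 26.8391 s = 96620.76 s → 26.84 hours.

26.84 hours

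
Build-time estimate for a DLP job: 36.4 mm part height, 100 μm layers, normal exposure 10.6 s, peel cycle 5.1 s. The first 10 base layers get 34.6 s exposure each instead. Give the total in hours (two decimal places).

Layer count = ceil(36.4 / 0.1) = 364.
Base layers = 10 × (34.6 + 5.1), so 397 s.
Remaining layers = 354 × (10.6 + 5.1), so 5557.8 s.
Total = 397 + 5557.8 = 5954.8 s = 1.65 hours.

1.65 hours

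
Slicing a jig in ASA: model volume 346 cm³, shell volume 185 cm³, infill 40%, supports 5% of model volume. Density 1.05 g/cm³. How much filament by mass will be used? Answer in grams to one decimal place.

280.0 g

Volume inside the shell = 346 − 185, so 161 cm³.
Deposited infill: 0.40 × 161 → 64.4 cm³.
Support = 0.05 × 346 = 17.3 cm³.
Total extruded = 185 + 64.4 + 17.3 = 266.7 cm³.
Mass = 266.7 × 1.05 = 280.035 g.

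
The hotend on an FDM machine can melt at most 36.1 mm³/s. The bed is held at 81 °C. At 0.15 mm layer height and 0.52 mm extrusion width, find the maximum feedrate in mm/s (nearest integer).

A = 0.15 × 0.52 = 0.078 mm².
v_max = Q/A = 36.1/0.078 = 462.82 mm/s → 463 mm/s.

463 mm/s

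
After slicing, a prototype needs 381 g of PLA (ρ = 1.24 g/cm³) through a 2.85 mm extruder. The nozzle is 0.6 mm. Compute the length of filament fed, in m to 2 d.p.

48.16 m

Extruded volume: 381/1.24 = 307.2581 cm³ (307258.1 mm³).
Cross-section of 2.85 mm filament: π·(2.85/2)² = 6.3794 mm².
Length = 307258.1 / 6.3794 = 48164.11 mm = 48.16 m.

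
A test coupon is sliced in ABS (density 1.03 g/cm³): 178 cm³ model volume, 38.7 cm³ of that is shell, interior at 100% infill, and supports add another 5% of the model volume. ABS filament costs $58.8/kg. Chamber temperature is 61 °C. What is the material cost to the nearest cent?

$11.32

Infill region = 178 − 38.7 = 139.3 cm³.
Infill volume = 1.00 × 139.3, so 139.3 cm³.
Support = 0.05 × 178 = 8.9 cm³.
Total printed volume = 38.7 + 139.3 + 8.9, so 186.9 cm³.
Mass: 186.9 × 1.03 → 192.507 g.
At $58.8/kg: 192.507/1000 × 58.8 = $11.32.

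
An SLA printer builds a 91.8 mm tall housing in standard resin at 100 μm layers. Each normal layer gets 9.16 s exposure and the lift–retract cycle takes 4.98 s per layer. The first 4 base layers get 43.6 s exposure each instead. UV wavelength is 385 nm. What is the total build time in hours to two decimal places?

3.64 hours

Layer count = ceil(91.8 / 0.1) = 918.
Base layers = 4 × (43.6 + 4.98), so 194.32 s.
Regular layers = 914 × (9.16 + 4.98), so 12923.96 s.
Sum: 194.32 + 12923.96 = 13118.28 s → 3.64 hours.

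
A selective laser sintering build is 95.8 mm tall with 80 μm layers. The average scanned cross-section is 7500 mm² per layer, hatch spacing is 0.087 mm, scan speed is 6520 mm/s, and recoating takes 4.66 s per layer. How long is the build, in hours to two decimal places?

5.95 hours

Layer count = ceil(95.8 / 0.08) = 1198.
Hatch length per layer = 7500 / 0.087, so 86206.9 mm.
Per-layer scan time = 86206.9 / 6520 = 13.2219 s.
Per-layer time = 13.2219 + 4.66, so 17.8819 s.
Build time = 1198 × 17.8819 = 21422.5162 s = 5.95 hours.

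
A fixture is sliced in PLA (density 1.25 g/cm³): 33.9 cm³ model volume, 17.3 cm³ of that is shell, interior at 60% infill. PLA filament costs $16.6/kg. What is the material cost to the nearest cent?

Volume inside the shell: 33.9 − 17.3 → 16.6 cm³.
Infill deposited = 0.60 × 16.6, so 9.96 cm³.
Total printed volume = 17.3 + 9.96, so 27.26 cm³.
Mass = 27.26 × 1.25 = 34.075 g.
Cost = 34.075 g / 1000 × $16.6/kg = $0.57.

$0.57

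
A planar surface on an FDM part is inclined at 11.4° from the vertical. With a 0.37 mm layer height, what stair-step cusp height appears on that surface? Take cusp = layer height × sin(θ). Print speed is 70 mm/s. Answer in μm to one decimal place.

Cusp = layer height × sin(11.4°) = 0.37 × 0.1977 = 0.073149 mm = 73.1 μm.

73.1 μm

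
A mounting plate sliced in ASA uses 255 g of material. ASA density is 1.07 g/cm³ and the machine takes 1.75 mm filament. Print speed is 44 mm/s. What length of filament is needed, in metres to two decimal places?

99.08 m

Volume = 255 g / 1.07 g·cm⁻³ = 238.3178 cm³ = 238317.8 mm³.
A = π r² = π × 0.875² = 2.4053 mm².
Length = 238317.8 / 2.4053 = 99080.28 mm = 99.08 m.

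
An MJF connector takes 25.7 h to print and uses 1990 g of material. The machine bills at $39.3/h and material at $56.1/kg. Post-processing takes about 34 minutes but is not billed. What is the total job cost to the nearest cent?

$1121.65

Time charge = 39.3 × 25.7, so $1010.01.
Material cost = 56.1 × 1990/1000 = $111.639.
Job cost: 1010.01 + 111.639 = 1121.649 ≈ $1121.65.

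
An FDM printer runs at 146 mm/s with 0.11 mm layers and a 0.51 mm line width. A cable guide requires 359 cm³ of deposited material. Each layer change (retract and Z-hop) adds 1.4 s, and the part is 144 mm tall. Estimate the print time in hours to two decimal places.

12.68 hours

Bead cross-section: 0.11 × 0.51 → 0.0561 mm².
Toolpath length = 359 cm³ / 0.0561 mm² = 359000 / 0.0561 = 6399287 mm.
Time extruding = 6399287 / 146, so 43830.7 s.
Layers = ⌈144/0.11⌉ = 1310.
Non-print overhead = 1310 × 1.4, so 1834 s.
Total = 43830.7 + 1834 = 45664.7 s = 12.68 hours.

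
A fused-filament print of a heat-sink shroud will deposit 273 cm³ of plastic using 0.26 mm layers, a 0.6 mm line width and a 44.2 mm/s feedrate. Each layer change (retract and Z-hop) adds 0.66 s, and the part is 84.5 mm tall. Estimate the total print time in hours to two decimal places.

11.06 hours

Extrusion cross-section = 0.26 × 0.6 = 0.156 mm².
Toolpath length = 273 cm³ / 0.156 mm² = 273000 / 0.156 = 1750000 mm.
Extrusion time = 1750000 / 44.2, so 39592.8 s.
Layers = ⌈84.5/0.26⌉ = 325.
Z-hop total = 325 × 0.66 = 214.5 s.
Altogether 39592.8 + 214.5 = 39807.3 s, i.e. 11.06 hours.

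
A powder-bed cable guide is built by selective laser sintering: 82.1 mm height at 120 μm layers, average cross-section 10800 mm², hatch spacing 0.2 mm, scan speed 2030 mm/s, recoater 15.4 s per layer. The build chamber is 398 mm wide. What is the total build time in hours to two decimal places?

7.99 hours

Layer count = ceil(82.1 / 0.12) = 685.
Per-layer scan distance: 10800 / 0.2 → 54000 mm.
Laser time per layer = 54000 / 2030 = 26.601 s.
Per-layer time: 26.601 + 15.4 → 42.001 s.
685 layers × 42.001 s/layer = 28770.685 s, i.e. 7.99 hours.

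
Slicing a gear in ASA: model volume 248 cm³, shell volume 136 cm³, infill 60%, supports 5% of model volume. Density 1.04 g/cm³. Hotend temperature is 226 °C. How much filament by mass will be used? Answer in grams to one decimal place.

224.2 g

Volume inside the shell: 248 − 136 → 112 cm³.
Infill volume: 0.60 × 112 → 67.2 cm³.
Support = 0.05 × 248, so 12.4 cm³.
Total extruded = 136 + 67.2 + 12.4, so 215.6 cm³.
Mass: 215.6 × 1.04 → 224.224 g.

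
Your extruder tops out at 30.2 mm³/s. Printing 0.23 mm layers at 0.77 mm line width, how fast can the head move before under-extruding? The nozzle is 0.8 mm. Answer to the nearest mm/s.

171 mm/s

A = 0.23 × 0.77, so 0.1771 mm².
v_max = Q/A = 30.2/0.1771 = 170.53 mm/s → 171 mm/s.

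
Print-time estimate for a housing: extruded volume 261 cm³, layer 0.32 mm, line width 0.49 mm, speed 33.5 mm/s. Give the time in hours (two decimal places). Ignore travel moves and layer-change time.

13.80 hours

Line area: 0.32 × 0.49 → 0.1568 mm².
Total extruded path = 261000/0.1568 = 1664540.8 mm.
Extrusion time: 1664540.8 / 33.5 → 49687.8 s.
In the requested units: 49687.8 s = 13.80 hours.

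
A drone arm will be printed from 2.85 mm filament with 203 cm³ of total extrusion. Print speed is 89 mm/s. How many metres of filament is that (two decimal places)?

31.82 m

Filament cross-section = π × (2.85/2)² = 6.3794 mm².
Length = 203 cm³ / 6.3794 mm² = 203000 / 6.3794 = 31821.17 mm = 31.82 m.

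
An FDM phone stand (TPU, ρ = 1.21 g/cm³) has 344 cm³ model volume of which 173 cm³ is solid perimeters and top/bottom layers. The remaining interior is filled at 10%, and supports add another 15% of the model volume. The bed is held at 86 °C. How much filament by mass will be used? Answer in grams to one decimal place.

Volume inside the shell = 344 − 173 = 171 cm³.
Deposited infill = 0.10 × 171 = 17.1 cm³.
Support: 0.15 × 344 → 51.6 cm³.
Total printed volume = 173 + 17.1 + 51.6 = 241.7 cm³.
Mass = 241.7 × 1.21 = 292.457 g.

292.5 g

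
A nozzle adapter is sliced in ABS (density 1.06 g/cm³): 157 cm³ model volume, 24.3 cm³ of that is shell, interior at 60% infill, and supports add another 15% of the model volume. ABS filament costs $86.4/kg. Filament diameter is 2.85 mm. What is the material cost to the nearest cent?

Volume inside the shell: 157 − 24.3 → 132.7 cm³.
Infill volume: 0.60 × 132.7 → 79.62 cm³.
Support = 0.15 × 157, so 23.55 cm³.
Total printed volume = 24.3 + 79.62 + 23.55, so 127.47 cm³.
Mass: 127.47 × 1.06 → 135.1182 g.
Cost = 135.1182 g / 1000 × $86.4/kg = $11.67.

$11.67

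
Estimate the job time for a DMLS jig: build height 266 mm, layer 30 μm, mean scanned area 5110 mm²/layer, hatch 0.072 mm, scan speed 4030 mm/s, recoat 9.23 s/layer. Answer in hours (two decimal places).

Layers = ⌈266/0.03⌉ = 8867.
Scan path per layer = 5110 / 0.072 = 70972.2 mm.
Laser time per layer = 70972.2 / 4030, so 17.611 s.
Per-layer time = 17.611 + 9.23, so 26.841 s.
Build time = 8867 × 26.841 = 237999.147 s = 66.11 hours.

66.11 hours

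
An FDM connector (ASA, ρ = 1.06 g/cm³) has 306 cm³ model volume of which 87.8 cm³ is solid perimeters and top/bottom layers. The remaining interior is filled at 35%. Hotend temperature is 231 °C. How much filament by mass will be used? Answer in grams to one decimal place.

Interior volume = 306 − 87.8, so 218.2 cm³.
Deposited infill: 0.35 × 218.2 → 76.37 cm³.
Total extruded = 87.8 + 76.37 = 164.17 cm³.
Mass = 164.17 × 1.06, so 174.0202 g.

174.0 g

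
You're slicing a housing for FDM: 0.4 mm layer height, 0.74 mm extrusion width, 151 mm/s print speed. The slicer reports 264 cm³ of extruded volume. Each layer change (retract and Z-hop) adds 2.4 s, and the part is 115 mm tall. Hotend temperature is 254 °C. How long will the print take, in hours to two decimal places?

Line area = 0.4 × 0.74, so 0.296 mm².
Toolpath length = 264 cm³ / 0.296 mm² = 264000 / 0.296 = 891891.9 mm.
Print-move time: 891891.9 / 151 → 5906.6 s.
Layer count = ceil(115 / 0.4) = 288.
Non-print overhead: 288 × 2.4 → 691.2 s.
Altogether 5906.6 + 691.2 = 6597.8 s, i.e. 1.83 hours.

1.83 hours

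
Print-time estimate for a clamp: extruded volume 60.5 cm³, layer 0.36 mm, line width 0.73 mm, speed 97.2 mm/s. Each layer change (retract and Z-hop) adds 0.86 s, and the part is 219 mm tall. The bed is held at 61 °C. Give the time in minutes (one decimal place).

48.2 minutes

Line area = 0.36 × 0.73 = 0.2628 mm².
Toolpath length = 60.5 cm³ / 0.2628 mm² = 60500 / 0.2628 = 230213.1 mm.
Time extruding = 230213.1 / 97.2 = 2368.4 s.
Number of layers: 219 / 0.36 → 609 (rounded up).
Non-print overhead = 609 × 0.86 = 523.74 s.
Total = 2368.4 + 523.74 = 2892.14 s = 48.2 minutes.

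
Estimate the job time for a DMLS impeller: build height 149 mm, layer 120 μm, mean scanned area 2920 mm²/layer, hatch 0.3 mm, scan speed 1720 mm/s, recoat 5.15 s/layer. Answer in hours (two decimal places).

Number of layers: 149 / 0.12 → 1242 (rounded up).
Scan path per layer: 2920 / 0.3 → 9733.3 mm.
Laser time per layer: 9733.3 / 1720 → 5.6589 s.
Time per layer = 5.6589 + 5.15, so 10.8089 s.
Build time = 1242 × 10.8089 = 13424.6538 s = 3.73 hours.

3.73 hours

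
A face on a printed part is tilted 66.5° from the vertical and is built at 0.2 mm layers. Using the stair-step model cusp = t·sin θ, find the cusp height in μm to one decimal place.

183.4 μm

h_c = t·sin θ = 0.2 × 0.9171 = 0.18342 mm (183.4 μm).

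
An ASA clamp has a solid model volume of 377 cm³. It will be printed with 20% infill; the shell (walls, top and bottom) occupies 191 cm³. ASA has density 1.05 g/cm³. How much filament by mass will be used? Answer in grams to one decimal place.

Interior volume = 377 − 191, so 186 cm³.
Infill volume = 0.20 × 186 = 37.2 cm³.
Total extruded: 191 + 37.2 → 228.2 cm³.
Mass: 228.2 × 1.05 → 239.61 g.

239.6 g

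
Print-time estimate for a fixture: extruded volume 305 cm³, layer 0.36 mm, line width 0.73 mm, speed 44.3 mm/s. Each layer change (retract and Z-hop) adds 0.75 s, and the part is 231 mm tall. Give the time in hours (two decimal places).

7.41 hours

Extrusion cross-section = 0.36 × 0.73 = 0.2628 mm².
Path length: 305000 mm³ / 0.2628 mm² → 1160578.4 mm.
Extrusion time = 1160578.4 / 44.3, so 26198.2 s.
Layers = ⌈231/0.36⌉ = 642.
Non-print overhead = 642 × 0.75, so 481.5 s.
Altogether 26198.2 + 481.5 = 26679.7 s, i.e. 7.41 hours.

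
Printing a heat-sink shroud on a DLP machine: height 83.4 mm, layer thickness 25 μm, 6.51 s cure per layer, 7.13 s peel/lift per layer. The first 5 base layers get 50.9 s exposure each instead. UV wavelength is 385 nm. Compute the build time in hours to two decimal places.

Layer count = ceil(83.4 / 0.025) = 3336.
Base layers: 5 × (50.9 + 7.13) → 290.15 s.
Normal layers = 3331 × (6.51 + 7.13), so 45434.84 s.
Total = 290.15 + 45434.84 = 45724.99 s = 12.70 hours.

12.70 hours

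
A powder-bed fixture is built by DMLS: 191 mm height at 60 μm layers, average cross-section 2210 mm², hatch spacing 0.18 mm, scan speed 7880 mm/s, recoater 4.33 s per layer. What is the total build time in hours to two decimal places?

5.21 hours

Layer count = ceil(191 / 0.06) = 3184.
Hatch length per layer = 2210 / 0.18, so 12277.8 mm.
Scan time per layer = 12277.8 / 7880, so 1.5581 s.
Layer cycle = 1.5581 + 4.33 = 5.8881 s.
Build time = 3184 × 5.8881 = 18747.7104 s = 5.21 hours.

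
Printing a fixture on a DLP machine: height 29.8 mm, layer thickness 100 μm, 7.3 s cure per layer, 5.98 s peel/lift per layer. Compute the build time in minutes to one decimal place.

Layer count = ceil(29.8 / 0.1) = 298.
Each layer takes: 7.3 + 5.98 → 13.28 s.
Build time: 298 × 13.28 s = 3957.44 s, i.e. 66.0 minutes.

66.0 minutes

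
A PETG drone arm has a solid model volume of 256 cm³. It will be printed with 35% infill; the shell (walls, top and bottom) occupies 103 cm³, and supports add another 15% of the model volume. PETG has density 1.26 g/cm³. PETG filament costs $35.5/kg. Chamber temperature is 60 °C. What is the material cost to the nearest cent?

$8.72

Volume inside the shell = 256 − 103, so 153 cm³.
Infill deposited = 0.35 × 153, so 53.55 cm³.
Support = 0.15 × 256, so 38.4 cm³.
Total printed volume = 103 + 53.55 + 38.4, so 194.95 cm³.
Mass = 194.95 × 1.26, so 245.637 g.
Cost = 245.637 g / 1000 × $35.5/kg = $8.72.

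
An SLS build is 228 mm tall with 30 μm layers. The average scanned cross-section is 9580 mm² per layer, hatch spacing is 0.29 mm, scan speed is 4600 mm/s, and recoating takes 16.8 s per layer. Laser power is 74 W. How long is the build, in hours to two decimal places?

Layers = ⌈228/0.03⌉ = 7600.
Per-layer scan distance = 9580 / 0.29, so 33034.5 mm.
Scan time per layer = 33034.5 / 4600 = 7.1814 s.
Time per layer = 7.1814 + 16.8 = 23.9814 s.
Build time = 7600 × 23.9814 = 182258.64 s = 50.63 hours.

50.63 hours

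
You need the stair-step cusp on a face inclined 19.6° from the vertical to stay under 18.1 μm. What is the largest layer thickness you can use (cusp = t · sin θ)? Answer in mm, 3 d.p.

0.054 mm

Layer height = cusp / sin(19.6°) = 0.0181 / 0.3355 = 0.054 mm.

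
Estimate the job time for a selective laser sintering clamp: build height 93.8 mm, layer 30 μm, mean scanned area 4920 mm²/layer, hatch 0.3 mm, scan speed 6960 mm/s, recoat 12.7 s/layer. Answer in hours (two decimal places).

Layer count = ceil(93.8 / 0.03) = 3127.
Hatch length per layer = 4920 / 0.3, so 16400 mm.
Scan time per layer: 16400 / 6960 → 2.3563 s.
Per-layer time = 2.3563 + 12.7 = 15.0563 s.
Total: 3127 × 15.0563 s = 47081.0501 s → 13.08 hours.

13.08 hours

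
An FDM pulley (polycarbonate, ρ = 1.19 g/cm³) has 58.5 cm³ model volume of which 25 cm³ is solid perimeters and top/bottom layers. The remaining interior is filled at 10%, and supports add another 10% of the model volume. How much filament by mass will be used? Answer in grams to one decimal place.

40.7 g

Interior volume = 58.5 − 25, so 33.5 cm³.
Infill volume: 0.10 × 33.5 → 3.35 cm³.
Support = 0.10 × 58.5, so 5.85 cm³.
Deposited volume = 25 + 3.35 + 5.85 = 34.2 cm³.
Mass = 34.2 × 1.19, so 40.698 g.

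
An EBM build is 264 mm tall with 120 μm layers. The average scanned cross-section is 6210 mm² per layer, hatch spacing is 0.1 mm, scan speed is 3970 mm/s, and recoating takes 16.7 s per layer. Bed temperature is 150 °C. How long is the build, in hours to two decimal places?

19.76 hours

Layers = ⌈264/0.12⌉ = 2200.
Hatch length per layer: 6210 / 0.1 → 62100 mm.
Scan time per layer = 62100 / 3970, so 15.6423 s.
Time per layer = 15.6423 + 16.7, so 32.3423 s.
Build time = 2200 × 32.3423 = 71153.06 s = 19.76 hours.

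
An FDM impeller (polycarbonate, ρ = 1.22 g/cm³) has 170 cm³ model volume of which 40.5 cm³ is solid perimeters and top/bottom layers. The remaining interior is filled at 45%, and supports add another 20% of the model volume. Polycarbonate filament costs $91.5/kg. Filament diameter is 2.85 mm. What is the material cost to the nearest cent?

$14.82

Interior volume: 170 − 40.5 → 129.5 cm³.
Infill volume = 0.45 × 129.5, so 58.275 cm³.
Support = 0.20 × 170, so 34 cm³.
Total extruded = 40.5 + 58.275 + 34, so 132.775 cm³.
Mass = 132.775 × 1.22 = 161.9855 g.
Cost = 161.9855 g / 1000 × $91.5/kg = $14.82.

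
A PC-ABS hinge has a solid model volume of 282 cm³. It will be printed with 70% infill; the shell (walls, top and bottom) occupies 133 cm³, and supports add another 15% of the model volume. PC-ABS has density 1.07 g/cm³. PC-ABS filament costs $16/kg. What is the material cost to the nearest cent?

$4.79

Interior volume = 282 − 133 = 149 cm³.
Deposited infill = 0.70 × 149, so 104.3 cm³.
Support: 0.15 × 282 → 42.3 cm³.
Deposited volume = 133 + 104.3 + 42.3, so 279.6 cm³.
Mass = 279.6 × 1.07, so 299.172 g.
Cost = 299.172 g / 1000 × $16/kg = $4.79.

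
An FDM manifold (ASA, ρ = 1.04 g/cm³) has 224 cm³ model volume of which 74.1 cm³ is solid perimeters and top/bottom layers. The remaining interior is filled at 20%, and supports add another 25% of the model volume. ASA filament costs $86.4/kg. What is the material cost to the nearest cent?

Interior volume: 224 − 74.1 → 149.9 cm³.
Infill volume = 0.20 × 149.9, so 29.98 cm³.
Support = 0.25 × 224, so 56 cm³.
Total printed volume: 74.1 + 29.98 + 56 → 160.08 cm³.
Mass: 160.08 × 1.04 → 166.4832 g.
Cost = 166.4832 g / 1000 × $86.4/kg = $14.38.

$14.38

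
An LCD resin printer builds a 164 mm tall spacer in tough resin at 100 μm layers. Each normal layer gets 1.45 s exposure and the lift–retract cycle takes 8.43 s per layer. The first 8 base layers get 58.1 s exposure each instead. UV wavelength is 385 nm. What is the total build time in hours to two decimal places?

4.63 hours

Layers = ⌈164/0.1⌉ = 1640.
Bottom layers = 8 × (58.1 + 8.43) = 532.24 s.
Remaining layers: 1632 × (1.45 + 8.43) → 16124.16 s.
Sum: 532.24 + 16124.16 = 16656.4 s → 4.63 hours.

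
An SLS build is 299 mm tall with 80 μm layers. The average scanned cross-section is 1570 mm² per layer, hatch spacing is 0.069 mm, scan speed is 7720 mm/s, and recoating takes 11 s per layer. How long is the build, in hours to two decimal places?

14.48 hours

Layer count = ceil(299 / 0.08) = 3738.
Scan path per layer = 1570 / 0.069, so 22753.6 mm.
Scan time per layer = 22753.6 / 7720 = 2.9474 s.
Time per layer = 2.9474 + 11 = 13.9474 s.
Build time = 3738 × 13.9474 = 52135.3812 s = 14.48 hours.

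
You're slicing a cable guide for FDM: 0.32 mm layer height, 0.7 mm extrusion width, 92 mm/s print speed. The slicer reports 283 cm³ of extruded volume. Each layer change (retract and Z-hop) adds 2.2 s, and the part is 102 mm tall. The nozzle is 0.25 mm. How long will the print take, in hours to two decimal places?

Bead cross-section: 0.32 × 0.7 → 0.224 mm².
Total extruded path = 283000/0.224 = 1263392.9 mm.
Extrusion time = 1263392.9 / 92, so 13732.5 s.
Layer count = ceil(102 / 0.32) = 319.
Z-hop total = 319 × 2.2 = 701.8 s.
Altogether 13732.5 + 701.8 = 14434.3 s, i.e. 4.01 hours.

4.01 hours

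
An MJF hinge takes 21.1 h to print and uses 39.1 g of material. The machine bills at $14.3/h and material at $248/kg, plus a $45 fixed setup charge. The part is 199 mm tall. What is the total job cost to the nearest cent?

Time charge = 14.3 × 21.1 = $301.73.
Material cost = 248 × 39.1/1000, so $9.6968.
Adding setup: 301.73 + 9.6968 + 45 → 356.4268 ≈ $356.43.

$356.43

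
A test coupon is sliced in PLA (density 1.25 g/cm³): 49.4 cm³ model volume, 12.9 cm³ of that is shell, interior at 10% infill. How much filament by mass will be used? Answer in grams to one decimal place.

20.7 g

Volume inside the shell = 49.4 − 12.9 = 36.5 cm³.
Infill volume: 0.10 × 36.5 → 3.65 cm³.
Deposited volume = 12.9 + 3.65 = 16.55 cm³.
Mass = 16.55 × 1.25 = 20.6875 g.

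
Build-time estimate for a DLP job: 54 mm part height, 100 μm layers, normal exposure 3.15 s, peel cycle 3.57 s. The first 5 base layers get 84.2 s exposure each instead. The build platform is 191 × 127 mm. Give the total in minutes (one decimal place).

67.2 minutes

Number of layers: 54 / 0.1 → 540 (rounded up).
Base layers = 5 × (84.2 + 3.57), so 438.85 s.
Normal layers = 535 × (3.15 + 3.57) = 3595.2 s.
Sum: 438.85 + 3595.2 = 4034.05 s → 67.2 minutes.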